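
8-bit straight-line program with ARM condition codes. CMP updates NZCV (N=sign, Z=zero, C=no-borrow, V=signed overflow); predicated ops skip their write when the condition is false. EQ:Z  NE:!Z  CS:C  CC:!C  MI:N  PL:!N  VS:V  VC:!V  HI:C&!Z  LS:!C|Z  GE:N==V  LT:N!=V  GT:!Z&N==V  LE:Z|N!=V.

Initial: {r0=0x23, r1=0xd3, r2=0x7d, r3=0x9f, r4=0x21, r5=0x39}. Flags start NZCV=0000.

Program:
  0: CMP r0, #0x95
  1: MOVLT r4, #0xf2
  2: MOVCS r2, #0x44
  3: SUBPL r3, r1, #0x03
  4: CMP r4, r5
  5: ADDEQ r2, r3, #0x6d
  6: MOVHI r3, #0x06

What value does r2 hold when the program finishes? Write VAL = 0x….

0: ✓ CMP  NZCV=1001
1: · MOVLT
2: · MOVCS
3: · SUBPL
4: ✓ CMP  NZCV=1000
5: · ADDEQ
6: · MOVHI

VAL = 0x7d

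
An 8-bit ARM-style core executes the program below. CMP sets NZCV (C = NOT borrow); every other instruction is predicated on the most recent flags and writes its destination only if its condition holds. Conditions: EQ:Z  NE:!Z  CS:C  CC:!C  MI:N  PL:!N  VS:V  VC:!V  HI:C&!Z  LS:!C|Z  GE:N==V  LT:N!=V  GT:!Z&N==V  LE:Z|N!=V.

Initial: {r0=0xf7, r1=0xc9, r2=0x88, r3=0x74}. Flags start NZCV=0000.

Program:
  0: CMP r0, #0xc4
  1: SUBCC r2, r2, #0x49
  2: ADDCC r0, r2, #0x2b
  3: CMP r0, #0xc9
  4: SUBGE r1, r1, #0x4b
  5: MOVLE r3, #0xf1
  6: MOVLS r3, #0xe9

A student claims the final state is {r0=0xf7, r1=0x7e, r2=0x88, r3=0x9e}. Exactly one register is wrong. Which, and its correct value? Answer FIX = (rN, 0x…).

[0] flags=0010 → (cmp)
[1] flags=0010 CC?F → skip
[2] flags=0010 CC?F → skip
[3] flags=0010 → (cmp)
[4] flags=0010 GE?T → r1=0x7e
[5] flags=0010 LE?F → skip
[6] flags=0010 LS?F → skip

FIX = (r3, 0x74)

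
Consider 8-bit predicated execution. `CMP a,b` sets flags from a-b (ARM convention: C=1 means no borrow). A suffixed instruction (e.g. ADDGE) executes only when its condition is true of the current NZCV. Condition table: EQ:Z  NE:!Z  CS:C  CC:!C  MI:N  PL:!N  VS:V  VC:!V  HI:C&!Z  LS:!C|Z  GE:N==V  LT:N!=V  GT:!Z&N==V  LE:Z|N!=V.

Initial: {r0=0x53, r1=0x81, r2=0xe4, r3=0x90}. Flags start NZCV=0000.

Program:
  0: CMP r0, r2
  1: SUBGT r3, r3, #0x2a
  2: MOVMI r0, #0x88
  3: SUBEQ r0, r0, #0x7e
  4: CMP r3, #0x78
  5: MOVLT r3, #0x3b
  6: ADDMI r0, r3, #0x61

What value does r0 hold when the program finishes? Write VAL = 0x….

0: ✓ CMP  NZCV=0000
1: ✓ SUBGT  r3←0x66
2: · MOVMI
3: · SUBEQ
4: ✓ CMP  NZCV=1000
5: ✓ MOVLT  r3←0x3b
6: ✓ ADDMI  r0←0x9c

VAL = 0x9c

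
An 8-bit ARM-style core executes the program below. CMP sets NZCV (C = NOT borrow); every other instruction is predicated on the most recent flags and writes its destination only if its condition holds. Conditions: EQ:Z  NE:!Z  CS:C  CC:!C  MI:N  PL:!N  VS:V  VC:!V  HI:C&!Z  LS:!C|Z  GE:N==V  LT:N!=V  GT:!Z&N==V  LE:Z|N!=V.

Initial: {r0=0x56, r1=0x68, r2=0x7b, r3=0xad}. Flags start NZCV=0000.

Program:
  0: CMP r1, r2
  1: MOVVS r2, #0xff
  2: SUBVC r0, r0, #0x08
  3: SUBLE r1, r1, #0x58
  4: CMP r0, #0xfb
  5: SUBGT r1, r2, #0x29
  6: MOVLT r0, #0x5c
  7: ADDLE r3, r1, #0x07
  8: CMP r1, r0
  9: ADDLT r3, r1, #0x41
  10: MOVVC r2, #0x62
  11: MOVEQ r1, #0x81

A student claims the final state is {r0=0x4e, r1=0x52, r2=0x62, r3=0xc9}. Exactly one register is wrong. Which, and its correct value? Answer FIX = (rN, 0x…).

0: ✓ CMP  NZCV=1000
1: · MOVVS
2: ✓ SUBVC  r0←0x4e
3: ✓ SUBLE  r1←0x10
4: ✓ CMP  NZCV=0000
5: ✓ SUBGT  r1←0x52
6: · MOVLT
7: · ADDLE
8: ✓ CMP  NZCV=0010
9: · ADDLT
10: ✓ MOVVC  r2←0x62
11: · MOVEQ

FIX = (r3, 0xad)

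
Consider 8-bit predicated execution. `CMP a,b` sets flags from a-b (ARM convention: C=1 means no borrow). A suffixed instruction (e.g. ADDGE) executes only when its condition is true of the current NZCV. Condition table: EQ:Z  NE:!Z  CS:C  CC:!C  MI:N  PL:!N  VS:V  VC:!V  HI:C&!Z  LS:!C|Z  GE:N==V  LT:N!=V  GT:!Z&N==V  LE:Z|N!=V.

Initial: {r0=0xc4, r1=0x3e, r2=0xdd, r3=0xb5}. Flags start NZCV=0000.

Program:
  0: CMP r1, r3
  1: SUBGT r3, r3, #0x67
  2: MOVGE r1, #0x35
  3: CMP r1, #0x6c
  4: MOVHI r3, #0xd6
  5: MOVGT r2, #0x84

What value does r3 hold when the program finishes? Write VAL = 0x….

VAL = 0x4e

0: ✓ CMP  NZCV=1001
1: ✓ SUBGT  r3←0x4e
2: ✓ MOVGE  r1←0x35
3: ✓ CMP  NZCV=1000
4: · MOVHI
5: · MOVGT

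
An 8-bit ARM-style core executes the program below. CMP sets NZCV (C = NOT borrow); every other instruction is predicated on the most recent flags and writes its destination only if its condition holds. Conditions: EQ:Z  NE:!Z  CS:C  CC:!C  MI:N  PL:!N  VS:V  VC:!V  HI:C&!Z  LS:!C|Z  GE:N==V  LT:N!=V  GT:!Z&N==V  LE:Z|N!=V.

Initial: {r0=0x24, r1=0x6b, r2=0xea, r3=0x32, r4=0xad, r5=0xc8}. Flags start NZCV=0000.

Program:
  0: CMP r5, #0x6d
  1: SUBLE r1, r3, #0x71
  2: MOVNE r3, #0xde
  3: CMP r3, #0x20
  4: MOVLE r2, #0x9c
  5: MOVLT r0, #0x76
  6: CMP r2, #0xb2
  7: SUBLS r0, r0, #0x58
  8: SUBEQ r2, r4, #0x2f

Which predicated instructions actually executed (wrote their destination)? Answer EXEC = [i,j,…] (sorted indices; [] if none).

0: ✓ CMP  NZCV=0011
1: ✓ SUBLE  r1←0xc1
2: ✓ MOVNE  r3←0xde
3: ✓ CMP  NZCV=1010
4: ✓ MOVLE  r2←0x9c
5: ✓ MOVLT  r0←0x76
6: ✓ CMP  NZCV=1000
7: ✓ SUBLS  r0←0x1e
8: · SUBEQ

EXEC = [1,2,4,5,7]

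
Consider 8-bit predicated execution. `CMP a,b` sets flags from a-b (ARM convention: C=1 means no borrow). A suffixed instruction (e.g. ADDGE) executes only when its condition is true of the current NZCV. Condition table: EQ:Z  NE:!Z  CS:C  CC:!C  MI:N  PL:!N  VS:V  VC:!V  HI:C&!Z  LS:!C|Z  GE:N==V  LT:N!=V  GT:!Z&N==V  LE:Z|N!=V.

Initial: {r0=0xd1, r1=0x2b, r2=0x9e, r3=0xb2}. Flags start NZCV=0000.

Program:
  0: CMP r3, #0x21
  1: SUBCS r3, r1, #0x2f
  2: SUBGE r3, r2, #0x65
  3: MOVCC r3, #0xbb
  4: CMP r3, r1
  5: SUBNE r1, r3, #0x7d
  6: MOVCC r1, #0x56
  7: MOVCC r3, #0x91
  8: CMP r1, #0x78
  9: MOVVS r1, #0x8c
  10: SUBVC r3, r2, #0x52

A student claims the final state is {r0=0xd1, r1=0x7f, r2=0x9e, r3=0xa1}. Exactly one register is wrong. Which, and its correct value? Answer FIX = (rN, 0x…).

0: ✓ CMP  NZCV=1010
1: ✓ SUBCS  r3←0xfc
2: · SUBGE
3: · MOVCC
4: ✓ CMP  NZCV=1010
5: ✓ SUBNE  r1←0x7f
6: · MOVCC
7: · MOVCC
8: ✓ CMP  NZCV=0010
9: · MOVVS
10: ✓ SUBVC  r3←0x4c

FIX = (r3, 0x4c)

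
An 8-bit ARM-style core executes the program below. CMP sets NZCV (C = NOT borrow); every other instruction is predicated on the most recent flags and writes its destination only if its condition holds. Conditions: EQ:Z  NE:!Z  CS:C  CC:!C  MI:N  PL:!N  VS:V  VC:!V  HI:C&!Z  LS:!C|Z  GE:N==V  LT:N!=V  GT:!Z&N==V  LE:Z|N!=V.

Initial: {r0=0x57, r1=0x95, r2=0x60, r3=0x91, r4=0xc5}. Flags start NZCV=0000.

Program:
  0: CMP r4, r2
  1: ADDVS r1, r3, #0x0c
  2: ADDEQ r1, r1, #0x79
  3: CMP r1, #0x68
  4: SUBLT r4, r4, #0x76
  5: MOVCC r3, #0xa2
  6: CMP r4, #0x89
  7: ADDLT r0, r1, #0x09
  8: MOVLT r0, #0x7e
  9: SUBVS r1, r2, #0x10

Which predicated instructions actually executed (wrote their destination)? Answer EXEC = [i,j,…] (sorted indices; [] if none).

0: ✓ CMP  NZCV=0011
1: ✓ ADDVS  r1←0x9d
2: · ADDEQ
3: ✓ CMP  NZCV=0011
4: ✓ SUBLT  r4←0x4f
5: · MOVCC
6: ✓ CMP  NZCV=1001
7: · ADDLT
8: · MOVLT
9: ✓ SUBVS  r1←0x50

EXEC = [1,4,9]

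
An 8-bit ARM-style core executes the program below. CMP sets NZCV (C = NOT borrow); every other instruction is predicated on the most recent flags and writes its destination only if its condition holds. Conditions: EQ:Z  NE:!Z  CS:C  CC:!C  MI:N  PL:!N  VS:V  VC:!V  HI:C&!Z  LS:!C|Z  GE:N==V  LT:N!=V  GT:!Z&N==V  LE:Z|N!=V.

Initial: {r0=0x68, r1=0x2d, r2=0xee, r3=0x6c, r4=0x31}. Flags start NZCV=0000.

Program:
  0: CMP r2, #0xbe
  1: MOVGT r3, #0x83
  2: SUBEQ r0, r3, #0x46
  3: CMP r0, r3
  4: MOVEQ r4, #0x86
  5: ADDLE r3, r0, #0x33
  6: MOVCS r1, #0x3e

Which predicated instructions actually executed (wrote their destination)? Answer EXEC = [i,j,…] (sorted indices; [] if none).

EXEC = [1]

[0] flags=0010 → (cmp)
[1] flags=0010 GT?T → r3=0x83
[2] flags=0010 EQ?F → skip
[3] flags=1001 → (cmp)
[4] flags=1001 EQ?F → skip
[5] flags=1001 LE?F → skip
[6] flags=1001 CS?F → skip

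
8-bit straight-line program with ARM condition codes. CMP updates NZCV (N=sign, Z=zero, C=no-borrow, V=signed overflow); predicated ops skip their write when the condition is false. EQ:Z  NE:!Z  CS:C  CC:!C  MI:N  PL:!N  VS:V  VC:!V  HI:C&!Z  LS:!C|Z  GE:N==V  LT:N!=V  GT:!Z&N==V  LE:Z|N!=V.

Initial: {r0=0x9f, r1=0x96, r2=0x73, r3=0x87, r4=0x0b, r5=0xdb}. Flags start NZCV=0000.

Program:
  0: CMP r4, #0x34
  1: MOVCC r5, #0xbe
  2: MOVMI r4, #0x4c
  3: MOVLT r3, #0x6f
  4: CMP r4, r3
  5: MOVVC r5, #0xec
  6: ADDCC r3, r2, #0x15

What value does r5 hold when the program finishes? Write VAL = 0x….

VAL = 0xec

0: ✓ CMP  NZCV=1000
1: ✓ MOVCC  r5←0xbe
2: ✓ MOVMI  r4←0x4c
3: ✓ MOVLT  r3←0x6f
4: ✓ CMP  NZCV=1000
5: ✓ MOVVC  r5←0xec
6: ✓ ADDCC  r3←0x88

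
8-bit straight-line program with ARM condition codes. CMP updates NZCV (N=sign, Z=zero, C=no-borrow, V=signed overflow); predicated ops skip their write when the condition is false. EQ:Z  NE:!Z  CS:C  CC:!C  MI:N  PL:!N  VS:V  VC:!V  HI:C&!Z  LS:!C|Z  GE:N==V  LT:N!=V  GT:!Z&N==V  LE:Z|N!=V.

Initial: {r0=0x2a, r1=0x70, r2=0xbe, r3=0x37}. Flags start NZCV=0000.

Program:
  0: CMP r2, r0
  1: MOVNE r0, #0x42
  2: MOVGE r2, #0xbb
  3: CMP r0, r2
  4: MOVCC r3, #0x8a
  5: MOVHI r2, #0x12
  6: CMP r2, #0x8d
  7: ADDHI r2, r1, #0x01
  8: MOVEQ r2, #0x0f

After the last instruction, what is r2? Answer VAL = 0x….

0: ✓ CMP  NZCV=1010
1: ✓ MOVNE  r0←0x42
2: · MOVGE
3: ✓ CMP  NZCV=1001
4: ✓ MOVCC  r3←0x8a
5: · MOVHI
6: ✓ CMP  NZCV=0010
7: ✓ ADDHI  r2←0x71
8: · MOVEQ

VAL = 0x71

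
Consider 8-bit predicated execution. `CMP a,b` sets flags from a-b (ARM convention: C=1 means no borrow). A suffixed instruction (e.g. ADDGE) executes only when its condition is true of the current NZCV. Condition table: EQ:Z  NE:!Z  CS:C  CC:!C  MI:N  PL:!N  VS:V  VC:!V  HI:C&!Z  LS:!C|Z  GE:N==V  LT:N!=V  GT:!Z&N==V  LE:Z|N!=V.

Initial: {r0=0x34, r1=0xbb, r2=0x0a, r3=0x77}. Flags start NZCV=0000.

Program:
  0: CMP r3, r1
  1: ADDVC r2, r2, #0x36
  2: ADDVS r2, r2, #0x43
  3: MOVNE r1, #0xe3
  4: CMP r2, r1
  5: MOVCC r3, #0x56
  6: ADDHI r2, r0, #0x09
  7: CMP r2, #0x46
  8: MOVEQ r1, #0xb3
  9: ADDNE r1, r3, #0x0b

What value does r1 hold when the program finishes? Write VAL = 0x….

0: ✓ CMP  NZCV=1001
1: · ADDVC
2: ✓ ADDVS  r2←0x4d
3: ✓ MOVNE  r1←0xe3
4: ✓ CMP  NZCV=0000
5: ✓ MOVCC  r3←0x56
6: · ADDHI
7: ✓ CMP  NZCV=0010
8: · MOVEQ
9: ✓ ADDNE  r1←0x61

VAL = 0x61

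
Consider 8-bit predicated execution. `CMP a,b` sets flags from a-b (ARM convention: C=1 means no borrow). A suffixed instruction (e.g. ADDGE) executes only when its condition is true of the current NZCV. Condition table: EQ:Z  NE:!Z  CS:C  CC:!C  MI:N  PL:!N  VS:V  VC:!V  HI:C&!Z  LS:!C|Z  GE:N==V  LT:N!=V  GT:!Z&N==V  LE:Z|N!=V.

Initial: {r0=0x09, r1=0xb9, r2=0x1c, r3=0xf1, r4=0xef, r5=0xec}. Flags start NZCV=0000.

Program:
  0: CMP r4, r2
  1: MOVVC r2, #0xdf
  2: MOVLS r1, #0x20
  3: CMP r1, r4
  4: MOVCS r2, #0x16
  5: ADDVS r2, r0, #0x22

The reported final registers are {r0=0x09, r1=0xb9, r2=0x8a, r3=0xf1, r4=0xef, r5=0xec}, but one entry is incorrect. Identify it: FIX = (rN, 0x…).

0: ✓ CMP  NZCV=1010
1: ✓ MOVVC  r2←0xdf
2: · MOVLS
3: ✓ CMP  NZCV=1000
4: · MOVCS
5: · ADDVS

FIX = (r2, 0xdf)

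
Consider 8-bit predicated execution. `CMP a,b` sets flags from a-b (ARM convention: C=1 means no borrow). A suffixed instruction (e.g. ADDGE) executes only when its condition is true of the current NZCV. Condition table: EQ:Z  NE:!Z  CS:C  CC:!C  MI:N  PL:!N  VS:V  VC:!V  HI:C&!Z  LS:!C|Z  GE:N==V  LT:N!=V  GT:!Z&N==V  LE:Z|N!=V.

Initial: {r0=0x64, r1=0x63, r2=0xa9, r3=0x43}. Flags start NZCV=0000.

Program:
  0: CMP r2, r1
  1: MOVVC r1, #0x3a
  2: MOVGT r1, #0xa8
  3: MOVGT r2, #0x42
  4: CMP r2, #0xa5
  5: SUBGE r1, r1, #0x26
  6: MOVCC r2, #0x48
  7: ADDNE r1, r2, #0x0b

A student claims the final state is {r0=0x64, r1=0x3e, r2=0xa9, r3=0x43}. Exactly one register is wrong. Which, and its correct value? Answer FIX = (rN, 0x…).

FIX = (r1, 0xb4)

0: ✓ CMP  NZCV=0011
1: · MOVVC
2: · MOVGT
3: · MOVGT
4: ✓ CMP  NZCV=0010
5: ✓ SUBGE  r1←0x3d
6: · MOVCC
7: ✓ ADDNE  r1←0xb4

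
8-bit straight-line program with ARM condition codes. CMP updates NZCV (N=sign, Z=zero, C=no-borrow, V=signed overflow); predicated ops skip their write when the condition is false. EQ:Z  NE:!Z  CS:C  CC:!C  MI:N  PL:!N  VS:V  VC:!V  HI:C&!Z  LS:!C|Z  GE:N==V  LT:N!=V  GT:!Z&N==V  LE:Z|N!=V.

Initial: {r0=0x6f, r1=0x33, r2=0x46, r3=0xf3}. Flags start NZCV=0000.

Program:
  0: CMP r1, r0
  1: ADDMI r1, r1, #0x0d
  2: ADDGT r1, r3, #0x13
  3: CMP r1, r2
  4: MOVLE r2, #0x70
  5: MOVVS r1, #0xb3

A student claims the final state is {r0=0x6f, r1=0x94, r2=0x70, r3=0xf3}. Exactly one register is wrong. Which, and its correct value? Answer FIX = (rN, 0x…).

[0] flags=1000 → (cmp)
[1] flags=1000 MI?T → r1=0x40
[2] flags=1000 GT?F → skip
[3] flags=1000 → (cmp)
[4] flags=1000 LE?T → r2=0x70
[5] flags=1000 VS?F → skip

FIX = (r1, 0x40)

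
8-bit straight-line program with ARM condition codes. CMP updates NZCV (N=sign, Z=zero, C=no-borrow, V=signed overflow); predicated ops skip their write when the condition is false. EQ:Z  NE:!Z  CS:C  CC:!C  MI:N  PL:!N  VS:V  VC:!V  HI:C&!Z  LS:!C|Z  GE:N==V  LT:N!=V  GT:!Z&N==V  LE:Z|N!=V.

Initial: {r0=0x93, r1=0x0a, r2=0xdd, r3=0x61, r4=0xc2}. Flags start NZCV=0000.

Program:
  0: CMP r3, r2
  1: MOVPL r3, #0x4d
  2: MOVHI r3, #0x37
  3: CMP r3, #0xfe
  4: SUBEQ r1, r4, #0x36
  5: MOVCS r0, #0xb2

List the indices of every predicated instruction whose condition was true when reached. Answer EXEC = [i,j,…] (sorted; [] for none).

EXEC = []

0: ✓ CMP  NZCV=1001
1: · MOVPL
2: · MOVHI
3: ✓ CMP  NZCV=0000
4: · SUBEQ
5: · MOVCS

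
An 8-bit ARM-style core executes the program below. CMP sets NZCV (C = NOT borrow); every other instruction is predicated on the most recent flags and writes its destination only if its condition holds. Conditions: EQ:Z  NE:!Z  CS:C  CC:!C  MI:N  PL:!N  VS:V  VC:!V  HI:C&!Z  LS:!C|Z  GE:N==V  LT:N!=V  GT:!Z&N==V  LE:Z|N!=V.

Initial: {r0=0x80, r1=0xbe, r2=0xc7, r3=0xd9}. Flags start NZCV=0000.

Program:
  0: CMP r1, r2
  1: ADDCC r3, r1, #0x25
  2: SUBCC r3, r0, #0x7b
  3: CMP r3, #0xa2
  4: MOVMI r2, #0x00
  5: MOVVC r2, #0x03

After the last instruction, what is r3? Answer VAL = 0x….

[0] flags=1000 → (cmp)
[1] flags=1000 CC?T → r3=0xe3
[2] flags=1000 CC?T → r3=0x05
[3] flags=0000 → (cmp)
[4] flags=0000 MI?F → skip
[5] flags=0000 VC?T → r2=0x03

VAL = 0x05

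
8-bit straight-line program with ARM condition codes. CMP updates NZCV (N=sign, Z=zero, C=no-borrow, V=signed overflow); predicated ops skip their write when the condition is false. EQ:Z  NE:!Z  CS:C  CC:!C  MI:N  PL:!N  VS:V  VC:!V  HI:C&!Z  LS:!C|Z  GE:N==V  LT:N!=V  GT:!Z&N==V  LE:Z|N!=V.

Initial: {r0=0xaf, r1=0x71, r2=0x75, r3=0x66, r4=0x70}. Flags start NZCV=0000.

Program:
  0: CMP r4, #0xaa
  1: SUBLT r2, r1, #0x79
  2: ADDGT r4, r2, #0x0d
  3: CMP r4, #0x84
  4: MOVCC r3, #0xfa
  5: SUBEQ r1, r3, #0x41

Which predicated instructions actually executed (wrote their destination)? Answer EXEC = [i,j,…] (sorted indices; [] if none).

0: ✓ CMP  NZCV=1001
1: · SUBLT
2: ✓ ADDGT  r4←0x82
3: ✓ CMP  NZCV=1000
4: ✓ MOVCC  r3←0xfa
5: · SUBEQ

EXEC = [2,4]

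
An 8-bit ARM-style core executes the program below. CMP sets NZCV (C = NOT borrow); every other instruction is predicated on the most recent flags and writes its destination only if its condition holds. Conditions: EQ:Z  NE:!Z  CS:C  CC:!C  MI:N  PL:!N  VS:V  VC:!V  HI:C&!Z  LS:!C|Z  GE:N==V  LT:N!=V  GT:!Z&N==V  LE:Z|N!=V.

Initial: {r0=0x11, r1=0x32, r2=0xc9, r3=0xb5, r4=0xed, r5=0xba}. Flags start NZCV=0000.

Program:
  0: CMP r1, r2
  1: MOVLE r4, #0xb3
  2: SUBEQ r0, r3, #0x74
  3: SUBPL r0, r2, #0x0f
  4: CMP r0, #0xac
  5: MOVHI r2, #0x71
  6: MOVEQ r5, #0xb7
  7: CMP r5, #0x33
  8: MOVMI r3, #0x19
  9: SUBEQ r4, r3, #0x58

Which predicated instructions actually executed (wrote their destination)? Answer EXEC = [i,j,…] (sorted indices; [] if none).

EXEC = [3,5,8]

0: ✓ CMP  NZCV=0000
1: · MOVLE
2: · SUBEQ
3: ✓ SUBPL  r0←0xba
4: ✓ CMP  NZCV=0010
5: ✓ MOVHI  r2←0x71
6: · MOVEQ
7: ✓ CMP  NZCV=1010
8: ✓ MOVMI  r3←0x19
9: · SUBEQ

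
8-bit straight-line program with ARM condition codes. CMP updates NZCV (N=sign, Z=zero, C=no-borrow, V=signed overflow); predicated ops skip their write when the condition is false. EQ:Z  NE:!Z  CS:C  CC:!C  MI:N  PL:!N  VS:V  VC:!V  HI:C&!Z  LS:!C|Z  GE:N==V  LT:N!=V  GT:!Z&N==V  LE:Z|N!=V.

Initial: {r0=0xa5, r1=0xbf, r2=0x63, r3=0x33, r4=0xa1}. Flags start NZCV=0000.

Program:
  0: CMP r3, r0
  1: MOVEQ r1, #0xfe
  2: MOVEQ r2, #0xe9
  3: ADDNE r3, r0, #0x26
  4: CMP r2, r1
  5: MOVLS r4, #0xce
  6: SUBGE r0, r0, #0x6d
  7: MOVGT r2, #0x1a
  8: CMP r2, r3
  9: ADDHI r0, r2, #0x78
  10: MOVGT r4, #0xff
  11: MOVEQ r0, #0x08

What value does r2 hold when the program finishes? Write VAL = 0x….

[0] flags=1001 → (cmp)
[1] flags=1001 EQ?F → skip
[2] flags=1001 EQ?F → skip
[3] flags=1001 NE?T → r3=0xcb
[4] flags=1001 → (cmp)
[5] flags=1001 LS?T → r4=0xce
[6] flags=1001 GE?T → r0=0x38
[7] flags=1001 GT?T → r2=0x1a
[8] flags=0000 → (cmp)
[9] flags=0000 HI?F → skip
[10] flags=0000 GT?T → r4=0xff
[11] flags=0000 EQ?F → skip

VAL = 0x1a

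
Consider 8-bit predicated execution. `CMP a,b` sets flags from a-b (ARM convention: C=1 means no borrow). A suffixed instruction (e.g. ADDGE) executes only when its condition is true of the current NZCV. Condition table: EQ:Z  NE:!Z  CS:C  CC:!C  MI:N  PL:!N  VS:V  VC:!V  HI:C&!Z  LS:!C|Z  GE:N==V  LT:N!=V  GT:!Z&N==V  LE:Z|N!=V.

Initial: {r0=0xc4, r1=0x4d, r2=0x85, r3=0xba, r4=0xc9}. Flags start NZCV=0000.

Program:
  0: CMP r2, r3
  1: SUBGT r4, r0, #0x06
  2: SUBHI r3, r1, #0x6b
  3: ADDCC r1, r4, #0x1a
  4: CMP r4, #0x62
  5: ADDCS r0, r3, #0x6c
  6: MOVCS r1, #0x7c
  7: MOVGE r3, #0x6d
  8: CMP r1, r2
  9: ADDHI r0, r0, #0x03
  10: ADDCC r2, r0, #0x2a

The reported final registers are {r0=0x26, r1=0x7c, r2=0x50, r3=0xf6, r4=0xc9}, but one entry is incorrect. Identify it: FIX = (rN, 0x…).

[0] flags=1000 → (cmp)
[1] flags=1000 GT?F → skip
[2] flags=1000 HI?F → skip
[3] flags=1000 CC?T → r1=0xe3
[4] flags=0011 → (cmp)
[5] flags=0011 CS?T → r0=0x26
[6] flags=0011 CS?T → r1=0x7c
[7] flags=0011 GE?F → skip
[8] flags=1001 → (cmp)
[9] flags=1001 HI?F → skip
[10] flags=1001 CC?T → r2=0x50

FIX = (r3, 0xba)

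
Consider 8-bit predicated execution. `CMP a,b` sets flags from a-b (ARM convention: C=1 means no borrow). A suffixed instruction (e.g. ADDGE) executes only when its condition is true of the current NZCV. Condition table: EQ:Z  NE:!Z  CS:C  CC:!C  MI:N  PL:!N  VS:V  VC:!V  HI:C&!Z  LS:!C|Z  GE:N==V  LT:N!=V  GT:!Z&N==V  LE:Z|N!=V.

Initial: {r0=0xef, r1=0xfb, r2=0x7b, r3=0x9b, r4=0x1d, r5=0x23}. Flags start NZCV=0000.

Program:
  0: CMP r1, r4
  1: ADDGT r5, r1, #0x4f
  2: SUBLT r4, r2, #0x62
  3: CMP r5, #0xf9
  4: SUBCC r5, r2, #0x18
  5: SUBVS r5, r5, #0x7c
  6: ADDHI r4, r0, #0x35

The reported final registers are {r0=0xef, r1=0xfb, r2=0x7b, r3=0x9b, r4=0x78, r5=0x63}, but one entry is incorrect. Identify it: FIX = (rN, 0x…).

FIX = (r4, 0x19)

0: ✓ CMP  NZCV=1010
1: · ADDGT
2: ✓ SUBLT  r4←0x19
3: ✓ CMP  NZCV=0000
4: ✓ SUBCC  r5←0x63
5: · SUBVS
6: · ADDHI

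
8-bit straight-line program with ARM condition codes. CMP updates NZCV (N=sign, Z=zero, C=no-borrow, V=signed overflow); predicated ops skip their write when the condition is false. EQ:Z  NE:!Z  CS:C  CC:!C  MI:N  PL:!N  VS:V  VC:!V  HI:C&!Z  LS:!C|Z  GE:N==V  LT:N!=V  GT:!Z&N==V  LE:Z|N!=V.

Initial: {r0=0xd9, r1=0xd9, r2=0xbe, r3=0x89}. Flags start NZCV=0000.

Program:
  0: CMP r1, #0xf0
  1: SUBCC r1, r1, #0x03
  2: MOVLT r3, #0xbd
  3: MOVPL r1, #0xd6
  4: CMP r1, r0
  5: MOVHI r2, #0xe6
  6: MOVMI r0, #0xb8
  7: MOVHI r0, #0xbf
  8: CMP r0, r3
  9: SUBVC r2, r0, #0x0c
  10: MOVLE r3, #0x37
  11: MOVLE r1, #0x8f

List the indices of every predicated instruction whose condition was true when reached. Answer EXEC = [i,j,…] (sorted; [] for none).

0: ✓ CMP  NZCV=1000
1: ✓ SUBCC  r1←0xd6
2: ✓ MOVLT  r3←0xbd
3: · MOVPL
4: ✓ CMP  NZCV=1000
5: · MOVHI
6: ✓ MOVMI  r0←0xb8
7: · MOVHI
8: ✓ CMP  NZCV=1000
9: ✓ SUBVC  r2←0xac
10: ✓ MOVLE  r3←0x37
11: ✓ MOVLE  r1←0x8f

EXEC = [1,2,6,9,10,11]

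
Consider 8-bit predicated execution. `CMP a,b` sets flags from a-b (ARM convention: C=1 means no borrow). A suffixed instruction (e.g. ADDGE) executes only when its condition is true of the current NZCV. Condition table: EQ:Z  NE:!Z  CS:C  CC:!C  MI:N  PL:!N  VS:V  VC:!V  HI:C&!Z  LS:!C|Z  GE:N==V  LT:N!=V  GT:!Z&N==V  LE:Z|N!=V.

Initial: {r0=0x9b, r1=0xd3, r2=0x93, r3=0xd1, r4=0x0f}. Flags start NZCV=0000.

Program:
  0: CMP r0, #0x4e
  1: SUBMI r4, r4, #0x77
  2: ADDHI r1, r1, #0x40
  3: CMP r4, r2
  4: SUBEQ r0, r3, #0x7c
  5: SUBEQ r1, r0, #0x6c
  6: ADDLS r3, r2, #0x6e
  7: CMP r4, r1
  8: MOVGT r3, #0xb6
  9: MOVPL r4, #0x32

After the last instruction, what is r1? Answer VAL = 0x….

VAL = 0x13

0: ✓ CMP  NZCV=0011
1: · SUBMI
2: ✓ ADDHI  r1←0x13
3: ✓ CMP  NZCV=0000
4: · SUBEQ
5: · SUBEQ
6: ✓ ADDLS  r3←0x01
7: ✓ CMP  NZCV=1000
8: · MOVGT
9: · MOVPL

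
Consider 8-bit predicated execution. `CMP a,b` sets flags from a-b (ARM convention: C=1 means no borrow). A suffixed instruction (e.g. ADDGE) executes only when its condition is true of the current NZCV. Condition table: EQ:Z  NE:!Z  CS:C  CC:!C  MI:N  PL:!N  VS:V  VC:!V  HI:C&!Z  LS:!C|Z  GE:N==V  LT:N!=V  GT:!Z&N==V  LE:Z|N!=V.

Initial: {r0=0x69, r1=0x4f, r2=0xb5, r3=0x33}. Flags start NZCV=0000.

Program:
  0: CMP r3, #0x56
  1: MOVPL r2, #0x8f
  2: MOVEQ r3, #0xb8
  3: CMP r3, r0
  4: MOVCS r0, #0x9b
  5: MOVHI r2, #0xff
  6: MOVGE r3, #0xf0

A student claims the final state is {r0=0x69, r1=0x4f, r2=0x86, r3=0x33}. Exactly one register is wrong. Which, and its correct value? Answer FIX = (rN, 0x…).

0: ✓ CMP  NZCV=1000
1: · MOVPL
2: · MOVEQ
3: ✓ CMP  NZCV=1000
4: · MOVCS
5: · MOVHI
6: · MOVGE

FIX = (r2, 0xb5)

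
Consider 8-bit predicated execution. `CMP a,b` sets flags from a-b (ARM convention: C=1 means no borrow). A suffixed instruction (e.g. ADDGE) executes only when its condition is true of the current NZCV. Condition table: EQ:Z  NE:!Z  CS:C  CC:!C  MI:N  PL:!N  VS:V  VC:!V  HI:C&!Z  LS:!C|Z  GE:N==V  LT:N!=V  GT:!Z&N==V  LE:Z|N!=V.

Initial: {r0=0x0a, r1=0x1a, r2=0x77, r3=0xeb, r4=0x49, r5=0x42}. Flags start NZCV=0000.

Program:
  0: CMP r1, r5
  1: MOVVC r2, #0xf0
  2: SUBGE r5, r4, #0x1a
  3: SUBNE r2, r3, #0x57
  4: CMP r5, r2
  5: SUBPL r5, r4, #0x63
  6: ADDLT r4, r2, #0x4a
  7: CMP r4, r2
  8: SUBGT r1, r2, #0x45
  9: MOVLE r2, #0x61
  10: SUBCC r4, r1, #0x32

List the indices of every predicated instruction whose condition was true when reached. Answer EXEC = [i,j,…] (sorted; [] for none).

EXEC = [1,3,8,10]

[0] flags=1000 → (cmp)
[1] flags=1000 VC?T → r2=0xf0
[2] flags=1000 GE?F → skip
[3] flags=1000 NE?T → r2=0x94
[4] flags=1001 → (cmp)
[5] flags=1001 PL?F → skip
[6] flags=1001 LT?F → skip
[7] flags=1001 → (cmp)
[8] flags=1001 GT?T → r1=0x4f
[9] flags=1001 LE?F → skip
[10] flags=1001 CC?T → r4=0x1d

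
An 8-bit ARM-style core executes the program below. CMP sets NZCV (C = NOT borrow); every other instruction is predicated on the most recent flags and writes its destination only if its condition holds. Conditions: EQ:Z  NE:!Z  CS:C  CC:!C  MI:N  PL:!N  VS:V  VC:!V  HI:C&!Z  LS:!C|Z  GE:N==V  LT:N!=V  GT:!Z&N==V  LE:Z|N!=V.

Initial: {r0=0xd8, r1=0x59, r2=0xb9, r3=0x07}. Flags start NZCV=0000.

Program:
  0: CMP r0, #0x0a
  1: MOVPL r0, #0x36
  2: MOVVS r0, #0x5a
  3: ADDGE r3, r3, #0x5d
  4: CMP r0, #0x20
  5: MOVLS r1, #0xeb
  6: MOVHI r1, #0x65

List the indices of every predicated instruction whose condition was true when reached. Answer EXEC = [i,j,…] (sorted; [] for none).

0: ✓ CMP  NZCV=1010
1: · MOVPL
2: · MOVVS
3: · ADDGE
4: ✓ CMP  NZCV=1010
5: · MOVLS
6: ✓ MOVHI  r1←0x65

EXEC = [6]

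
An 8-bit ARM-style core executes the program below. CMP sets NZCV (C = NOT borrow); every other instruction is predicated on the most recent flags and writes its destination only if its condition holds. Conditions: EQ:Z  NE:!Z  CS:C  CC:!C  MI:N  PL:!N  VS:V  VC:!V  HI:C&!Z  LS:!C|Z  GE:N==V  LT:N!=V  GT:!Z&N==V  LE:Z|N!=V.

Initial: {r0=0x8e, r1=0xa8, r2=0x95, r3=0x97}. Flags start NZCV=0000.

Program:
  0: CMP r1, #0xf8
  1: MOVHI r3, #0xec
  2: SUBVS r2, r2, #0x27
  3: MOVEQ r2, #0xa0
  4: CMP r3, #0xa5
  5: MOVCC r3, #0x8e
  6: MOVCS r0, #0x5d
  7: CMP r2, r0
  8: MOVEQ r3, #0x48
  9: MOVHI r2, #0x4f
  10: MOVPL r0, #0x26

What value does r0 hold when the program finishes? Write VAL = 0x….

0: ✓ CMP  NZCV=1000
1: · MOVHI
2: · SUBVS
3: · MOVEQ
4: ✓ CMP  NZCV=1000
5: ✓ MOVCC  r3←0x8e
6: · MOVCS
7: ✓ CMP  NZCV=0010
8: · MOVEQ
9: ✓ MOVHI  r2←0x4f
10: ✓ MOVPL  r0←0x26

VAL = 0x26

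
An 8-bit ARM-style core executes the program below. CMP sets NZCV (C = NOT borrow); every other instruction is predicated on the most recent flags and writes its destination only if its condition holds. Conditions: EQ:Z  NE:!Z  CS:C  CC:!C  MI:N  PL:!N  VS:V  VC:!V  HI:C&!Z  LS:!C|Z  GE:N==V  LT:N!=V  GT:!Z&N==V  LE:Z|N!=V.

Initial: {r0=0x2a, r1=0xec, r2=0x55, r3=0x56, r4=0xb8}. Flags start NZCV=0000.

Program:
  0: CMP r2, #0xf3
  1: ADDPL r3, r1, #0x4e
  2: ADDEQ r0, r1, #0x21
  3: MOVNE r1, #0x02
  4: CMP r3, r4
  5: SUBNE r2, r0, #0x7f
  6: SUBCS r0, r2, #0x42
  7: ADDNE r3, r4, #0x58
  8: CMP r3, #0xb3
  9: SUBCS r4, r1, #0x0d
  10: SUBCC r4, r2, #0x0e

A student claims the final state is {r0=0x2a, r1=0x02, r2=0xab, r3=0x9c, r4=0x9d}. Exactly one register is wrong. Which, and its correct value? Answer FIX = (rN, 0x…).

[0] flags=0000 → (cmp)
[1] flags=0000 PL?T → r3=0x3a
[2] flags=0000 EQ?F → skip
[3] flags=0000 NE?T → r1=0x02
[4] flags=1001 → (cmp)
[5] flags=1001 NE?T → r2=0xab
[6] flags=1001 CS?F → skip
[7] flags=1001 NE?T → r3=0x10
[8] flags=0000 → (cmp)
[9] flags=0000 CS?F → skip
[10] flags=0000 CC?T → r4=0x9d

FIX = (r3, 0x10)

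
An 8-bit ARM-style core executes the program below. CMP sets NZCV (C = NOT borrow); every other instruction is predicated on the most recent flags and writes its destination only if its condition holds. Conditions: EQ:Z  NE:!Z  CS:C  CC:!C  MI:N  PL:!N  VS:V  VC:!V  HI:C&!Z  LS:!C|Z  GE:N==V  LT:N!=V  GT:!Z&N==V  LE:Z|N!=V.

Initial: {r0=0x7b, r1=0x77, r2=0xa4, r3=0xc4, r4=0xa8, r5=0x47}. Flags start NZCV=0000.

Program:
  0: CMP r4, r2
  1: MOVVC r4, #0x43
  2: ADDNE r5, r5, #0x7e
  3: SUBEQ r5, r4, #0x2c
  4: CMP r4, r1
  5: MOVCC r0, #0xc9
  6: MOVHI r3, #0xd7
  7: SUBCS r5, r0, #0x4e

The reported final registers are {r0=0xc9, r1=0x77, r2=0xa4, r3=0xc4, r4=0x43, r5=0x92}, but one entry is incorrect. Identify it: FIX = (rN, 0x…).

FIX = (r5, 0xc5)

[0] flags=0010 → (cmp)
[1] flags=0010 VC?T → r4=0x43
[2] flags=0010 NE?T → r5=0xc5
[3] flags=0010 EQ?F → skip
[4] flags=1000 → (cmp)
[5] flags=1000 CC?T → r0=0xc9
[6] flags=1000 HI?F → skip
[7] flags=1000 CS?F → skip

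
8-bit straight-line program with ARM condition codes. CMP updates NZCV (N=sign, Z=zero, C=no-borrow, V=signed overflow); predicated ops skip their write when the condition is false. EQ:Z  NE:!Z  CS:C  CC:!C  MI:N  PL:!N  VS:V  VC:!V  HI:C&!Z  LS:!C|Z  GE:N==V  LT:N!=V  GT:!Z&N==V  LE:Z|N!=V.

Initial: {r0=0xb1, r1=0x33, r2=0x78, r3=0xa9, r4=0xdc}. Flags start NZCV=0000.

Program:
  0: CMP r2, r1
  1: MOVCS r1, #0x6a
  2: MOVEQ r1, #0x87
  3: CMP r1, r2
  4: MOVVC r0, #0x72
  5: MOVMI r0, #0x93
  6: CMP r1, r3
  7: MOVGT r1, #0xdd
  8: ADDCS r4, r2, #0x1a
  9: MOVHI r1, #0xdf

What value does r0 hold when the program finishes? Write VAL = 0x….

VAL = 0x93

[0] flags=0010 → (cmp)
[1] flags=0010 CS?T → r1=0x6a
[2] flags=0010 EQ?F → skip
[3] flags=1000 → (cmp)
[4] flags=1000 VC?T → r0=0x72
[5] flags=1000 MI?T → r0=0x93
[6] flags=1001 → (cmp)
[7] flags=1001 GT?T → r1=0xdd
[8] flags=1001 CS?F → skip
[9] flags=1001 HI?F → skip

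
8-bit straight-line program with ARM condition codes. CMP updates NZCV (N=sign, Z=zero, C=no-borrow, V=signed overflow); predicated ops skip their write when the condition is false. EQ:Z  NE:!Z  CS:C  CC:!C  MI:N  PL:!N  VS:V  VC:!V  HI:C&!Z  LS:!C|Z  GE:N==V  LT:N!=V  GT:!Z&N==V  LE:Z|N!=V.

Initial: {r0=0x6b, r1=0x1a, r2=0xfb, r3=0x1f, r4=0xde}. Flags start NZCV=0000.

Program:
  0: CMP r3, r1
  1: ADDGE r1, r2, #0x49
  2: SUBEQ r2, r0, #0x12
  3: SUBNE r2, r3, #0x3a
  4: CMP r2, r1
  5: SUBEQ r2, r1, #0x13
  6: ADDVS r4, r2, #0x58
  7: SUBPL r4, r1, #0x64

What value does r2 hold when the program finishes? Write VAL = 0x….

0: ✓ CMP  NZCV=0010
1: ✓ ADDGE  r1←0x44
2: · SUBEQ
3: ✓ SUBNE  r2←0xe5
4: ✓ CMP  NZCV=1010
5: · SUBEQ
6: · ADDVS
7: · SUBPL

VAL = 0xe5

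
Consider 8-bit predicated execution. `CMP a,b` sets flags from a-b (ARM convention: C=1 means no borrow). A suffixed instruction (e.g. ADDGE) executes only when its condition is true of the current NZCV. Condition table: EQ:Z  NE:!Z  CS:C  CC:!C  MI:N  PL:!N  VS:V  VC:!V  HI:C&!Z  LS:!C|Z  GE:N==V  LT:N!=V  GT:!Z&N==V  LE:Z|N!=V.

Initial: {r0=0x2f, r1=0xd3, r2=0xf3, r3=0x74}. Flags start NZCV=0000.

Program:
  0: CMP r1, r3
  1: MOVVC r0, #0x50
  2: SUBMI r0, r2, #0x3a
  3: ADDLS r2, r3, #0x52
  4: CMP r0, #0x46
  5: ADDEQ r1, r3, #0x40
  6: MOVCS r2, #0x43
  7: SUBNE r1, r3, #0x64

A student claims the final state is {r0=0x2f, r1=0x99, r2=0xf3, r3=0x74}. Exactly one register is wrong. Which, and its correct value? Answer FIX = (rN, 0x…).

FIX = (r1, 0x10)

0: ✓ CMP  NZCV=0011
1: · MOVVC
2: · SUBMI
3: · ADDLS
4: ✓ CMP  NZCV=1000
5: · ADDEQ
6: · MOVCS
7: ✓ SUBNE  r1←0x10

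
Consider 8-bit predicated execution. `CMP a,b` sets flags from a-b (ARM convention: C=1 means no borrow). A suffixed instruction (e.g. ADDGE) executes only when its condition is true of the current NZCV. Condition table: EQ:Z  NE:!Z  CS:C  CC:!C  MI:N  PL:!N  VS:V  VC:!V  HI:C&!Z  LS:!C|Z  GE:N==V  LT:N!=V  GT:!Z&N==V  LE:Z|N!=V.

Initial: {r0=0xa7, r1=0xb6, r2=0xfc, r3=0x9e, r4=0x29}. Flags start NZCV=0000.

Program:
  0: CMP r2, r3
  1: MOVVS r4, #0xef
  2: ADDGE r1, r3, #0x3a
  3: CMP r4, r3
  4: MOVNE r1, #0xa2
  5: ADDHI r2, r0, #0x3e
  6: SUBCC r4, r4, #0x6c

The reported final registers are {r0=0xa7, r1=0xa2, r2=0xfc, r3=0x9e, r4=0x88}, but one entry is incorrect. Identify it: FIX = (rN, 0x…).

[0] flags=0010 → (cmp)
[1] flags=0010 VS?F → skip
[2] flags=0010 GE?T → r1=0xd8
[3] flags=1001 → (cmp)
[4] flags=1001 NE?T → r1=0xa2
[5] flags=1001 HI?F → skip
[6] flags=1001 CC?T → r4=0xbd

FIX = (r4, 0xbd)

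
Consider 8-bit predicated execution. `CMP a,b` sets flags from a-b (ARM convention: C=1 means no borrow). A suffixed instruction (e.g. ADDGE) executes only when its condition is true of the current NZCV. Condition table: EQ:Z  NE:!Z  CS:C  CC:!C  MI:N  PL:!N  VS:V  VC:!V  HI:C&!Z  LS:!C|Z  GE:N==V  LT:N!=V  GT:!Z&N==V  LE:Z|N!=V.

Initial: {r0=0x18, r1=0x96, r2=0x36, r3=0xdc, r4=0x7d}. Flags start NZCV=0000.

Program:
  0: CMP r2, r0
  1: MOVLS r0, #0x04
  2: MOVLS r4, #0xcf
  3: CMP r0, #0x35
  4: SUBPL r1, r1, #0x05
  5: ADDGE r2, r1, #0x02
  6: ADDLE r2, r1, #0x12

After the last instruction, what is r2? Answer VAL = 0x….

[0] flags=0010 → (cmp)
[1] flags=0010 LS?F → skip
[2] flags=0010 LS?F → skip
[3] flags=1000 → (cmp)
[4] flags=1000 PL?F → skip
[5] flags=1000 GE?F → skip
[6] flags=1000 LE?T → r2=0xa8

VAL = 0xa8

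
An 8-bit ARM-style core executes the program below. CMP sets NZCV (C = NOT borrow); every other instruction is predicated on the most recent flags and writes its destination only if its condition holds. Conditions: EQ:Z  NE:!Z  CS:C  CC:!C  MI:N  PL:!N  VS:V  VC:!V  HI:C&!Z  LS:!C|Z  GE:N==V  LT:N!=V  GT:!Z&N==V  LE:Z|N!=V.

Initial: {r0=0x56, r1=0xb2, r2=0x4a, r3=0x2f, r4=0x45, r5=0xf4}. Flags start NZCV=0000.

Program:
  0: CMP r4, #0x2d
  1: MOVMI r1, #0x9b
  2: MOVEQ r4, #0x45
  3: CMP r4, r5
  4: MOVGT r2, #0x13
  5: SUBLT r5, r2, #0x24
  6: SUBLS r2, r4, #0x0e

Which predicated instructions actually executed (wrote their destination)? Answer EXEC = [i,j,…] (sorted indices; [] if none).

[0] flags=0010 → (cmp)
[1] flags=0010 MI?F → skip
[2] flags=0010 EQ?F → skip
[3] flags=0000 → (cmp)
[4] flags=0000 GT?T → r2=0x13
[5] flags=0000 LT?F → skip
[6] flags=0000 LS?T → r2=0x37

EXEC = [4,6]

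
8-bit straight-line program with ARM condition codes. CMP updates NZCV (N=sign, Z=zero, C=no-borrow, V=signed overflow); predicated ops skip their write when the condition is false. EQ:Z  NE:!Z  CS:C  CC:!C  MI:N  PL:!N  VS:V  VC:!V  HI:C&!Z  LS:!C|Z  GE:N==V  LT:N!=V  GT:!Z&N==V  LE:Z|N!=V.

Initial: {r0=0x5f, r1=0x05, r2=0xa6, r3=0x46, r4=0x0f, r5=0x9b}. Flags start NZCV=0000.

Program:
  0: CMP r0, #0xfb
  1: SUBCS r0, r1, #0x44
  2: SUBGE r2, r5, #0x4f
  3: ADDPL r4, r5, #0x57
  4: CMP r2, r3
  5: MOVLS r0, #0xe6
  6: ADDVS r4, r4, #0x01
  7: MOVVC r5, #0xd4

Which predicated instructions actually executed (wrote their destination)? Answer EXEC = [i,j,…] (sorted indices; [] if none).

0: ✓ CMP  NZCV=0000
1: · SUBCS
2: ✓ SUBGE  r2←0x4c
3: ✓ ADDPL  r4←0xf2
4: ✓ CMP  NZCV=0010
5: · MOVLS
6: · ADDVS
7: ✓ MOVVC  r5←0xd4

EXEC = [2,3,7]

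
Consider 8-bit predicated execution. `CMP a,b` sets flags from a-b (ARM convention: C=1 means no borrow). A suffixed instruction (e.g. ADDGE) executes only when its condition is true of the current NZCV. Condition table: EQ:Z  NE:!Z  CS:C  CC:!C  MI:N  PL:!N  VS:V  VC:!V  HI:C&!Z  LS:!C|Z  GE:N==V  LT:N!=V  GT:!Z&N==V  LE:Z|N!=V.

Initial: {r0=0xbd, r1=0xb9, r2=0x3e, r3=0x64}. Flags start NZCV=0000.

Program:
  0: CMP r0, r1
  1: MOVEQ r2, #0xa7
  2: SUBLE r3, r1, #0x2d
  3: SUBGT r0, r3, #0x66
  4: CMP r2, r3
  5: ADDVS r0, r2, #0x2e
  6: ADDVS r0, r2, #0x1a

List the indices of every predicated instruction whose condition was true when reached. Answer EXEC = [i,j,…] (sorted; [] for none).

EXEC = [3]

[0] flags=0010 → (cmp)
[1] flags=0010 EQ?F → skip
[2] flags=0010 LE?F → skip
[3] flags=0010 GT?T → r0=0xfe
[4] flags=1000 → (cmp)
[5] flags=1000 VS?F → skip
[6] flags=1000 VS?F → skip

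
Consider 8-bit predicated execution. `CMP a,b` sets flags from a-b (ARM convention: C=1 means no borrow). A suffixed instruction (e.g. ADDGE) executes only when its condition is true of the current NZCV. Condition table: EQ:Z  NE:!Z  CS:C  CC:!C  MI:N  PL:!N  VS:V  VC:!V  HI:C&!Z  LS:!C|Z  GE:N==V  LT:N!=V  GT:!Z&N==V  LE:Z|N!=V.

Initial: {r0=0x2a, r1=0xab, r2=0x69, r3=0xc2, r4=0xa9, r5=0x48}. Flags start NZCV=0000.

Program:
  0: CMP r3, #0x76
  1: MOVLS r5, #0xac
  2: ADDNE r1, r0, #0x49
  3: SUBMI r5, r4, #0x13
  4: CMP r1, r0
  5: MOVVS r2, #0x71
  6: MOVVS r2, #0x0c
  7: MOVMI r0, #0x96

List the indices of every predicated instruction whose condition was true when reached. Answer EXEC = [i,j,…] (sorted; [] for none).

0: ✓ CMP  NZCV=0011
1: · MOVLS
2: ✓ ADDNE  r1←0x73
3: · SUBMI
4: ✓ CMP  NZCV=0010
5: · MOVVS
6: · MOVVS
7: · MOVMI

EXEC = [2]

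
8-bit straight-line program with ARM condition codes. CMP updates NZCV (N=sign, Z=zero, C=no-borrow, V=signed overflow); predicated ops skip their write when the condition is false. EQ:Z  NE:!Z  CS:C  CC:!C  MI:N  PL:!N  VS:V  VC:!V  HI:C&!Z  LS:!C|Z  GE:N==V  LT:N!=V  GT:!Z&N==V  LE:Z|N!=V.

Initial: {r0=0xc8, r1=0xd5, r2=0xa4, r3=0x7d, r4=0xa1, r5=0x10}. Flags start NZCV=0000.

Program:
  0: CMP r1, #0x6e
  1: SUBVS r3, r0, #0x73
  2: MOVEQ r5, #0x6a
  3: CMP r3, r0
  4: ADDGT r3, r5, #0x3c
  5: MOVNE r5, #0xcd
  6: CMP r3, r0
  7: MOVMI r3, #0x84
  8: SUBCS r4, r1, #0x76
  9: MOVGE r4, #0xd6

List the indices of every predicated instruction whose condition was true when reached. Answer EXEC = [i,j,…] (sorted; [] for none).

EXEC = [1,4,5,7,9]

[0] flags=0011 → (cmp)
[1] flags=0011 VS?T → r3=0x55
[2] flags=0011 EQ?F → skip
[3] flags=1001 → (cmp)
[4] flags=1001 GT?T → r3=0x4c
[5] flags=1001 NE?T → r5=0xcd
[6] flags=1001 → (cmp)
[7] flags=1001 MI?T → r3=0x84
[8] flags=1001 CS?F → skip
[9] flags=1001 GE?T → r4=0xd6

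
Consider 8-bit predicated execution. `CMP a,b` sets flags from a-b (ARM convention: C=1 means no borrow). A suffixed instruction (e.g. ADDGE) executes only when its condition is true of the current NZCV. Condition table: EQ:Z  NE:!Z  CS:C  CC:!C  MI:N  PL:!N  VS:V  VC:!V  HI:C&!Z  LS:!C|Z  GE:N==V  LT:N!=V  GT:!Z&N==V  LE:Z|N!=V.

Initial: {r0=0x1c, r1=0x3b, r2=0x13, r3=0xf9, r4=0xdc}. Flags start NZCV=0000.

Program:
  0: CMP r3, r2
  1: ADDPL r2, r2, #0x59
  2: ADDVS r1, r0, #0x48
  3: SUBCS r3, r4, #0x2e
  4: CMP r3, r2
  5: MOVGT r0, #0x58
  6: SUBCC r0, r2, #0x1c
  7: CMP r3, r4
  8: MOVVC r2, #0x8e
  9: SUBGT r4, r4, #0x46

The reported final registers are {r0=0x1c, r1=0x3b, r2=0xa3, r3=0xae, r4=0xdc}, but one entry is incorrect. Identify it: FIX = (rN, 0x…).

0: ✓ CMP  NZCV=1010
1: · ADDPL
2: · ADDVS
3: ✓ SUBCS  r3←0xae
4: ✓ CMP  NZCV=1010
5: · MOVGT
6: · SUBCC
7: ✓ CMP  NZCV=1000
8: ✓ MOVVC  r2←0x8e
9: · SUBGT

FIX = (r2, 0x8e)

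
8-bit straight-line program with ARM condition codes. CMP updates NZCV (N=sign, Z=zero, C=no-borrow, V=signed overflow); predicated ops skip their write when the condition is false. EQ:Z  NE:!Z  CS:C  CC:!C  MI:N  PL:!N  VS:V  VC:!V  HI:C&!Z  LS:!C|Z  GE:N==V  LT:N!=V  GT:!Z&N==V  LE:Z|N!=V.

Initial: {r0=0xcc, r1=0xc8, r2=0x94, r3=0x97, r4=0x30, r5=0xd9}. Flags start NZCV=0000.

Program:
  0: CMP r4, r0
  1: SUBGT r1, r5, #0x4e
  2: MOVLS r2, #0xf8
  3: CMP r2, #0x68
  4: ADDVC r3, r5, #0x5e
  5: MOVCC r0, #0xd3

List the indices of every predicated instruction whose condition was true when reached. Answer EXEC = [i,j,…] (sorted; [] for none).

[0] flags=0000 → (cmp)
[1] flags=0000 GT?T → r1=0x8b
[2] flags=0000 LS?T → r2=0xf8
[3] flags=1010 → (cmp)
[4] flags=1010 VC?T → r3=0x37
[5] flags=1010 CC?F → skip

EXEC = [1,2,4]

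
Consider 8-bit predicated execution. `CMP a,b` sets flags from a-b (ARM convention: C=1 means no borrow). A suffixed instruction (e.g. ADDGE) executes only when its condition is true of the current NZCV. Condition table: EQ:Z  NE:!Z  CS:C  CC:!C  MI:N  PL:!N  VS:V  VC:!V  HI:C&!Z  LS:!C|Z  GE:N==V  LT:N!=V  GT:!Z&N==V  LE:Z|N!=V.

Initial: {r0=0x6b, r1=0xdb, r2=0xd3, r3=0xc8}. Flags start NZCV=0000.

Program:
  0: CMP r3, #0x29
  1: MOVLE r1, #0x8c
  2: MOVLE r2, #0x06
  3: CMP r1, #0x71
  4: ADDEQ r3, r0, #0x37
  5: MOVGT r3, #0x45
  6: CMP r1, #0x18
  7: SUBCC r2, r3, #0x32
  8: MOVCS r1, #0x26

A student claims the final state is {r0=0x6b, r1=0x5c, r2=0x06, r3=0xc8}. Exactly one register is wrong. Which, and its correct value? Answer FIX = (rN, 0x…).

FIX = (r1, 0x26)

0: ✓ CMP  NZCV=1010
1: ✓ MOVLE  r1←0x8c
2: ✓ MOVLE  r2←0x06
3: ✓ CMP  NZCV=0011
4: · ADDEQ
5: · MOVGT
6: ✓ CMP  NZCV=0011
7: · SUBCC
8: ✓ MOVCS  r1←0x26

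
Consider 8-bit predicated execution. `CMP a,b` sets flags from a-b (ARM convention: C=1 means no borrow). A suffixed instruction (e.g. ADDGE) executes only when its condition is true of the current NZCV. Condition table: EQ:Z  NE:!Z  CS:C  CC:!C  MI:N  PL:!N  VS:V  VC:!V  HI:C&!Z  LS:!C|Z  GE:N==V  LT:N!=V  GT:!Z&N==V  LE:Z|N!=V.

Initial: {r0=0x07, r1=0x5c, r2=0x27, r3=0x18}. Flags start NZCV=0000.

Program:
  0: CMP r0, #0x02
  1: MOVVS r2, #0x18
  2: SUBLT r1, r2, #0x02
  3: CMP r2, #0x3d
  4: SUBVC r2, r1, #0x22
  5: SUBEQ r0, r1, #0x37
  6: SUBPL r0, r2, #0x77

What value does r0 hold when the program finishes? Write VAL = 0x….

0: ✓ CMP  NZCV=0010
1: · MOVVS
2: · SUBLT
3: ✓ CMP  NZCV=1000
4: ✓ SUBVC  r2←0x3a
5: · SUBEQ
6: · SUBPL

VAL = 0x07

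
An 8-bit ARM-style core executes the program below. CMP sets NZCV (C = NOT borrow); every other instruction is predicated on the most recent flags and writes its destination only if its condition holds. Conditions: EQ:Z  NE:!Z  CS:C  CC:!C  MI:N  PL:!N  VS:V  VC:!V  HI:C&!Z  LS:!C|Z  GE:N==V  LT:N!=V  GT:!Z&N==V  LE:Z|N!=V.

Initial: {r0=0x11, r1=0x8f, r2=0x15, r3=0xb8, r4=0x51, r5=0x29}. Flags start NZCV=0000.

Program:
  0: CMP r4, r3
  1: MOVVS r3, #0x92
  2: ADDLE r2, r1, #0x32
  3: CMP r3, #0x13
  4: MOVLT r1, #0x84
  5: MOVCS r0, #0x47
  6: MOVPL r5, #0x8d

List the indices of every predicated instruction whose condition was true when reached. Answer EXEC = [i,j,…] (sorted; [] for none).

0: ✓ CMP  NZCV=1001
1: ✓ MOVVS  r3←0x92
2: · ADDLE
3: ✓ CMP  NZCV=0011
4: ✓ MOVLT  r1←0x84
5: ✓ MOVCS  r0←0x47
6: ✓ MOVPL  r5←0x8d

EXEC = [1,4,5,6]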